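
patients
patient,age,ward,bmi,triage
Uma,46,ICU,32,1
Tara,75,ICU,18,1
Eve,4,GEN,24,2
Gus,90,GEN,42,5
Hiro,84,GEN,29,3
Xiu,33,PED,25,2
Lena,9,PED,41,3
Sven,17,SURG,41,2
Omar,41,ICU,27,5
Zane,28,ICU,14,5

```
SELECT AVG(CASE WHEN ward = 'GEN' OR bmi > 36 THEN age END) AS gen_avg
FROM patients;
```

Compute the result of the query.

patient=Uma: ✗
patient=Tara: ✗
patient=Eve: ✓ → 4
patient=Gus: ✓ → 90
patient=Hiro: ✓ → 84
patient=Xiu: ✗
patient=Lena: ✓ → 9
patient=Sven: ✓ → 17
patient=Omar: ✗
patient=Zane: ✗
gen_avg = (4 + 90 + 84 + 9 + 17) / 5 = 40.8

40.8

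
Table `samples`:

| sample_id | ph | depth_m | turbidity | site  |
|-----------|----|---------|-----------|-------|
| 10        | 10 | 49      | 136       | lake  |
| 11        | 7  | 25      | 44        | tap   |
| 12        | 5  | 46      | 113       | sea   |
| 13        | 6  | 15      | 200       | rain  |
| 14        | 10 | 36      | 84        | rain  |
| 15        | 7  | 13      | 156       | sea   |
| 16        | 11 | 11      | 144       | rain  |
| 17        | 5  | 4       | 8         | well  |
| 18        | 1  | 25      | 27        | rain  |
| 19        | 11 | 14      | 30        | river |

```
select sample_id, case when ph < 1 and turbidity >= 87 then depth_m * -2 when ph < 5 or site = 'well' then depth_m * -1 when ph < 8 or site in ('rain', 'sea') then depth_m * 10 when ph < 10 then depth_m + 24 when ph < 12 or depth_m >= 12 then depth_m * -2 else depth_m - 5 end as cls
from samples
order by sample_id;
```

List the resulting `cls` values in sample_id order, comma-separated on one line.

-98, 250, 460, 150, 360, 130, 110, -4, -25, -28

sample_id=10: ph < 12 or depth_m >= 12 → -98
sample_id=11: ph < 8 or site in ('rain', 'sea') → 250
sample_id=12: ph < 8 or site in ('rain', 'sea') → 460
sample_id=13: ph < 8 or site in ('rain', 'sea') → 150
sample_id=14: ph < 8 or site in ('rain', 'sea') → 360
sample_id=15: ph < 8 or site in ('rain', 'sea') → 130
sample_id=16: ph < 8 or site in ('rain', 'sea') → 110
sample_id=17: ph < 5 or site = 'well' → -4
sample_id=18: ph < 5 or site = 'well' → -25
sample_id=19: ph < 12 or depth_m >= 12 → -28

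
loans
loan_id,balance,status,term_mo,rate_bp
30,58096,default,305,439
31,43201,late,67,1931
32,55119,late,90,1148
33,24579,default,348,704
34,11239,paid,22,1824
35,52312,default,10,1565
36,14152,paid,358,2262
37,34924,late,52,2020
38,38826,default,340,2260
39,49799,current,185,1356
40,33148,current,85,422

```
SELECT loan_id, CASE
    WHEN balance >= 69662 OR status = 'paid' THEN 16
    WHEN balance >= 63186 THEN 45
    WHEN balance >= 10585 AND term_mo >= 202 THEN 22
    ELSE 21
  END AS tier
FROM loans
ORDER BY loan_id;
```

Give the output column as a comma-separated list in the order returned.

loan_id=30: balance >= 10585 AND term_mo >= 202 → 22
loan_id=31: ELSE → 21
loan_id=32: ELSE → 21
loan_id=33: balance >= 10585 AND term_mo >= 202 → 22
loan_id=34: balance >= 69662 OR status = 'paid' → 16
loan_id=35: ELSE → 21
loan_id=36: balance >= 69662 OR status = 'paid' → 16
loan_id=37: ELSE → 21
loan_id=38: balance >= 10585 AND term_mo >= 202 → 22
loan_id=39: ELSE → 21
loan_id=40: ELSE → 21

22, 21, 21, 22, 16, 21, 16, 21, 22, 21, 21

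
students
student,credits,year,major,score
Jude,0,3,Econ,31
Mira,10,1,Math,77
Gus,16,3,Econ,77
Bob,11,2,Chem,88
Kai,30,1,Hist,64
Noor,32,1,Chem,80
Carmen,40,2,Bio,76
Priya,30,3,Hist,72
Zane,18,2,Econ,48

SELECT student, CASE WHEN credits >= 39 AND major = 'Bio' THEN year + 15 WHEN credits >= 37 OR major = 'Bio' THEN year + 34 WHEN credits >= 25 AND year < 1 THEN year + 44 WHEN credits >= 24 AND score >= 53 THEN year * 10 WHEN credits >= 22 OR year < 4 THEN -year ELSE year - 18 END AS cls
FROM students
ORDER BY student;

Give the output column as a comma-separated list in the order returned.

-2, 17, -3, -3, 10, -1, 10, 30, -2

student=Bob: credits >= 22 OR year < 4 → -2
student=Carmen: credits >= 39 AND major = 'Bio' → 17
student=Gus: credits >= 22 OR year < 4 → -3
student=Jude: credits >= 22 OR year < 4 → -3
student=Kai: credits >= 24 AND score >= 53 → 10
student=Mira: credits >= 22 OR year < 4 → -1
student=Noor: credits >= 24 AND score >= 53 → 10
student=Priya: credits >= 24 AND score >= 53 → 30
student=Zane: credits >= 22 OR year < 4 → -2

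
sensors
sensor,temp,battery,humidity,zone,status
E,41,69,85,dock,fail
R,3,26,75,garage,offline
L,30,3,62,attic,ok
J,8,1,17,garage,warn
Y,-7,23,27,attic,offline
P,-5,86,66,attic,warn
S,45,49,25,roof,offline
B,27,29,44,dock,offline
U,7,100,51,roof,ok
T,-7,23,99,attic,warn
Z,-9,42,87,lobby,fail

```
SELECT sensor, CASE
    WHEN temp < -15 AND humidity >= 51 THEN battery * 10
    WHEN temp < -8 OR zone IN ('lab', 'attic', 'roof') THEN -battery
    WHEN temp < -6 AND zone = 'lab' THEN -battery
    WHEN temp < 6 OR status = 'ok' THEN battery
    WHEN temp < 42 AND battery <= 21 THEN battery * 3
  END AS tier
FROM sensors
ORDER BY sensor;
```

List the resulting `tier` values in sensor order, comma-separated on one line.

sensor=B: (no match → NULL) → NULL
sensor=E: (no match → NULL) → NULL
sensor=J: temp < 42 AND battery <= 21 → 3
sensor=L: temp < -8 OR zone IN ('lab', 'attic', 'roof') → -3
sensor=P: temp < -8 OR zone IN ('lab', 'attic', 'roof') → -86
sensor=R: temp < 6 OR status = 'ok' → 26
sensor=S: temp < -8 OR zone IN ('lab', 'attic', 'roof') → -49
sensor=T: temp < -8 OR zone IN ('lab', 'attic', 'roof') → -23
sensor=U: temp < -8 OR zone IN ('lab', 'attic', 'roof') → -100
sensor=Y: temp < -8 OR zone IN ('lab', 'attic', 'roof') → -23
sensor=Z: temp < -8 OR zone IN ('lab', 'attic', 'roof') → -42

NULL, NULL, 3, -3, -86, 26, -49, -23, -100, -23, -42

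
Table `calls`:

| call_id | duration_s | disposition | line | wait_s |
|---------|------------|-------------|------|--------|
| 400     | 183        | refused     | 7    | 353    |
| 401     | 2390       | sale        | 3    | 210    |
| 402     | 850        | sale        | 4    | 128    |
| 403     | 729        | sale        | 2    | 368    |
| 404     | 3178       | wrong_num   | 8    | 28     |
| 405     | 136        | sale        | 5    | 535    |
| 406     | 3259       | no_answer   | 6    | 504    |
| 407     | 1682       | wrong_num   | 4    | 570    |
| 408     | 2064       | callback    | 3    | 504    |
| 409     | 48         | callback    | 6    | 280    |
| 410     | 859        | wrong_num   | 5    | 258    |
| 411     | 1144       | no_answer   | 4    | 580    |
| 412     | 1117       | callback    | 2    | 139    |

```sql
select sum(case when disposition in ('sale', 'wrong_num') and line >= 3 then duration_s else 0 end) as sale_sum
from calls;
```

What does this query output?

call_id=400: ✗
call_id=401: ✓ → 2390
call_id=402: ✓ → 850
call_id=403: ✗
call_id=404: ✓ → 3178
call_id=405: ✓ → 136
call_id=406: ✗
call_id=407: ✓ → 1682
call_id=408: ✗
call_id=409: ✗
call_id=410: ✓ → 859
call_id=411: ✗
call_id=412: ✗
sale_sum = 2390 + 850 + 3178 + 136 + 1682 + 859 = 9095

9095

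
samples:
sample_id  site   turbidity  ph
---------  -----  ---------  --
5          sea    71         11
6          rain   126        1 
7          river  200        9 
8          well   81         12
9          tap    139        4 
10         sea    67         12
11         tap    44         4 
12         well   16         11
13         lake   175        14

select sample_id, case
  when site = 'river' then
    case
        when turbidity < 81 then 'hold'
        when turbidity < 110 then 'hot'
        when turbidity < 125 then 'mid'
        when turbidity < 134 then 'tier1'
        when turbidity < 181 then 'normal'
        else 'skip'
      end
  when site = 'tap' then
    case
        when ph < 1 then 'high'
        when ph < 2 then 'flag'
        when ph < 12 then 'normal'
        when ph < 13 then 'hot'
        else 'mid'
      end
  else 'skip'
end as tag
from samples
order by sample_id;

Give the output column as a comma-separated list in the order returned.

skip, skip, skip, skip, normal, skip, normal, skip, skip

sample_id=5: site='sea' → outer ELSE → skip
sample_id=6: site='rain' → outer ELSE → skip
sample_id=7: site='river' → inner[ELSE] → skip
sample_id=8: site='well' → outer ELSE → skip
sample_id=9: site='tap' → inner[ph < 12] → normal
sample_id=10: site='sea' → outer ELSE → skip
sample_id=11: site='tap' → inner[ph < 12] → normal
sample_id=12: site='well' → outer ELSE → skip
sample_id=13: site='lake' → outer ELSE → skip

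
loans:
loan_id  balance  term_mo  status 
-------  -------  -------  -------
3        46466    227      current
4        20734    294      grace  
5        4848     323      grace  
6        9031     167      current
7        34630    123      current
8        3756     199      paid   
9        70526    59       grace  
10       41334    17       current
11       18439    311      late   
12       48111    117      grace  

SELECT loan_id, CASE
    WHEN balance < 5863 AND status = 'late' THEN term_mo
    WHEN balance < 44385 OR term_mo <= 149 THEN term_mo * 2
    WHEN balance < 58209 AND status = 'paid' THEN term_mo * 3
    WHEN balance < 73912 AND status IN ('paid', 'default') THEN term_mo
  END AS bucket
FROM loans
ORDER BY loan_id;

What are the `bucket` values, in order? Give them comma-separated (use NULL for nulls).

loan_id=3: (no match → NULL) → NULL
loan_id=4: balance < 44385 OR term_mo <= 149 → 588
loan_id=5: balance < 44385 OR term_mo <= 149 → 646
loan_id=6: balance < 44385 OR term_mo <= 149 → 334
loan_id=7: balance < 44385 OR term_mo <= 149 → 246
loan_id=8: balance < 44385 OR term_mo <= 149 → 398
loan_id=9: balance < 44385 OR term_mo <= 149 → 118
loan_id=10: balance < 44385 OR term_mo <= 149 → 34
loan_id=11: balance < 44385 OR term_mo <= 149 → 622
loan_id=12: balance < 44385 OR term_mo <= 149 → 234

NULL, 588, 646, 334, 246, 398, 118, 34, 622, 234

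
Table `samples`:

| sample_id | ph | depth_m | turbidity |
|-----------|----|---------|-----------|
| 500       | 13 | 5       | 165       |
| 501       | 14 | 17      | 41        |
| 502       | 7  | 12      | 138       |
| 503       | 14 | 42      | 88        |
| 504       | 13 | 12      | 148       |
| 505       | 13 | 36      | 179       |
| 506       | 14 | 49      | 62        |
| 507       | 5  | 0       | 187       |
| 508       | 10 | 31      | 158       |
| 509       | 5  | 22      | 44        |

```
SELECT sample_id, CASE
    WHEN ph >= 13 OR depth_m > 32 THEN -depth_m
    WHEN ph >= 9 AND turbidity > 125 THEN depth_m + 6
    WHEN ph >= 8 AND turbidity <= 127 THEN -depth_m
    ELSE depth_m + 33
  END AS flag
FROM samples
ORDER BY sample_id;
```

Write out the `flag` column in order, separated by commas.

-5, -17, 45, -42, -12, -36, -49, 33, 37, 55

sample_id=500: ph >= 13 OR depth_m > 32 → -5
sample_id=501: ph >= 13 OR depth_m > 32 → -17
sample_id=502: ELSE → 45
sample_id=503: ph >= 13 OR depth_m > 32 → -42
sample_id=504: ph >= 13 OR depth_m > 32 → -12
sample_id=505: ph >= 13 OR depth_m > 32 → -36
sample_id=506: ph >= 13 OR depth_m > 32 → -49
sample_id=507: ELSE → 33
sample_id=508: ph >= 9 AND turbidity > 125 → 37
sample_id=509: ELSE → 55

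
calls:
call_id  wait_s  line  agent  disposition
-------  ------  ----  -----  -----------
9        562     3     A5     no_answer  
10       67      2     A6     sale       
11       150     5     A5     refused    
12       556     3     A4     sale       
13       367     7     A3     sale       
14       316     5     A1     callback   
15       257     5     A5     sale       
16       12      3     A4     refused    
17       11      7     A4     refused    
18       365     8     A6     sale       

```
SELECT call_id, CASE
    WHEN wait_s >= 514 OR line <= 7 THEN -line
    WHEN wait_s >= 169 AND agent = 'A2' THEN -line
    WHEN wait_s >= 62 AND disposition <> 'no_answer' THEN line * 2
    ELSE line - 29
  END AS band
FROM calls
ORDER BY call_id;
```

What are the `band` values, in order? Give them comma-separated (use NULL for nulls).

-3, -2, -5, -3, -7, -5, -5, -3, -7, 16

call_id=9: wait_s >= 514 OR line <= 7 → -3
call_id=10: wait_s >= 514 OR line <= 7 → -2
call_id=11: wait_s >= 514 OR line <= 7 → -5
call_id=12: wait_s >= 514 OR line <= 7 → -3
call_id=13: wait_s >= 514 OR line <= 7 → -7
call_id=14: wait_s >= 514 OR line <= 7 → -5
call_id=15: wait_s >= 514 OR line <= 7 → -5
call_id=16: wait_s >= 514 OR line <= 7 → -3
call_id=17: wait_s >= 514 OR line <= 7 → -7
call_id=18: wait_s >= 62 AND disposition <> 'no_answer' → 16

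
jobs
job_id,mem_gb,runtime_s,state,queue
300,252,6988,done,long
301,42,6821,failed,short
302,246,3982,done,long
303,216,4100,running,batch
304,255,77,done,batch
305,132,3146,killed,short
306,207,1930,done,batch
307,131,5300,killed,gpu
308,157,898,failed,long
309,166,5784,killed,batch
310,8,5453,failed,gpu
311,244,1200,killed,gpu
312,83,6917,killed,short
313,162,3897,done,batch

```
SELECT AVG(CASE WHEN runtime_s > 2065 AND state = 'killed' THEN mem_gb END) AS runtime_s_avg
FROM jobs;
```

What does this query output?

128

job_id=300: ✗
job_id=301: ✗
job_id=302: ✗
job_id=303: ✗
job_id=304: ✗
job_id=305: ✓ → 132
job_id=306: ✗
job_id=307: ✓ → 131
job_id=308: ✗
job_id=309: ✓ → 166
job_id=310: ✗
job_id=311: ✗
job_id=312: ✓ → 83
job_id=313: ✗
runtime_s_avg = (132 + 131 + 166 + 83) / 4 = 128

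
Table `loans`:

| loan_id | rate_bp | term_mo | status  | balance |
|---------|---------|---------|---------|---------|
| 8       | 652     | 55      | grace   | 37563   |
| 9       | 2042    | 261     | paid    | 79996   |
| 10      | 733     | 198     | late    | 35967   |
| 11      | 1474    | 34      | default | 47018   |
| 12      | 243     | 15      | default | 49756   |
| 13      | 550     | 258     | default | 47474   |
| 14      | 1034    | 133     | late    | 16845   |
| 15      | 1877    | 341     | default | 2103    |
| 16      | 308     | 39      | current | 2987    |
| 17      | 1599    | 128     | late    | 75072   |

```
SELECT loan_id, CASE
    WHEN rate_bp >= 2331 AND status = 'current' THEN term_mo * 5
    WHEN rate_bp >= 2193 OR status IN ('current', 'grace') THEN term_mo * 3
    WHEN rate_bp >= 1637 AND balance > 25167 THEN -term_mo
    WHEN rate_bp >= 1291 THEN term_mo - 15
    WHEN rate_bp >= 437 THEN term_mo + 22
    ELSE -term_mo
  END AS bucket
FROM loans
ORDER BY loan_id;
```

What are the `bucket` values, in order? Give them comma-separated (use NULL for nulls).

165, -261, 220, 19, -15, 280, 155, 326, 117, 113

loan_id=8: rate_bp >= 2193 OR status IN ('current', 'grace') → 165
loan_id=9: rate_bp >= 1637 AND balance > 25167 → -261
loan_id=10: rate_bp >= 437 → 220
loan_id=11: rate_bp >= 1291 → 19
loan_id=12: ELSE → -15
loan_id=13: rate_bp >= 437 → 280
loan_id=14: rate_bp >= 437 → 155
loan_id=15: rate_bp >= 1291 → 326
loan_id=16: rate_bp >= 2193 OR status IN ('current', 'grace') → 117
loan_id=17: rate_bp >= 1291 → 113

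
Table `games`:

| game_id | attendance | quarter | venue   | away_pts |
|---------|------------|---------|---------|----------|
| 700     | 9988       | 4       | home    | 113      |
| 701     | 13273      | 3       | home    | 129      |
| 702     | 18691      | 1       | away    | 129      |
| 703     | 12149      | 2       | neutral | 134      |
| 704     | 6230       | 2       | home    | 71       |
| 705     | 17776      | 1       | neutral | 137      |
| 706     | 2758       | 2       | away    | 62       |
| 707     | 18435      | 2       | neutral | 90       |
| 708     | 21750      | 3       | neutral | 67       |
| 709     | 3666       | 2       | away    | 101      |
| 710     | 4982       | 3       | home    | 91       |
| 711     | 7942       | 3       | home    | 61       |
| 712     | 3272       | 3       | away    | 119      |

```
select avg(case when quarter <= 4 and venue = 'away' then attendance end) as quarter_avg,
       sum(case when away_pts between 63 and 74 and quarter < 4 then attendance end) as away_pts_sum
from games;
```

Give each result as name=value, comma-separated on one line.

[quarter_avg: quarter <= 4 and venue = 'away']
game_id=700: ✗
game_id=701: ✗
game_id=702: ✓ → 18691
game_id=703: ✗
game_id=704: ✗
game_id=705: ✗
game_id=706: ✓ → 2758
game_id=707: ✗
game_id=708: ✗
game_id=709: ✓ → 3666
game_id=710: ✗
game_id=711: ✗
game_id=712: ✓ → 3272
quarter_avg = (18691 + 2758 + 3666 + 3272) / 4 = 7096.75
—
[away_pts_sum: away_pts between 63 and 74 and quarter < 4]
game_id=700: ✗
game_id=701: ✗
game_id=702: ✗
game_id=703: ✗
game_id=704: ✓ → 6230
game_id=705: ✗
game_id=706: ✗
game_id=707: ✗
game_id=708: ✓ → 21750
game_id=709: ✗
game_id=710: ✗
game_id=711: ✗
game_id=712: ✗
away_pts_sum = 6230 + 21750 = 27980

quarter_avg=7096.75, away_pts_sum=27980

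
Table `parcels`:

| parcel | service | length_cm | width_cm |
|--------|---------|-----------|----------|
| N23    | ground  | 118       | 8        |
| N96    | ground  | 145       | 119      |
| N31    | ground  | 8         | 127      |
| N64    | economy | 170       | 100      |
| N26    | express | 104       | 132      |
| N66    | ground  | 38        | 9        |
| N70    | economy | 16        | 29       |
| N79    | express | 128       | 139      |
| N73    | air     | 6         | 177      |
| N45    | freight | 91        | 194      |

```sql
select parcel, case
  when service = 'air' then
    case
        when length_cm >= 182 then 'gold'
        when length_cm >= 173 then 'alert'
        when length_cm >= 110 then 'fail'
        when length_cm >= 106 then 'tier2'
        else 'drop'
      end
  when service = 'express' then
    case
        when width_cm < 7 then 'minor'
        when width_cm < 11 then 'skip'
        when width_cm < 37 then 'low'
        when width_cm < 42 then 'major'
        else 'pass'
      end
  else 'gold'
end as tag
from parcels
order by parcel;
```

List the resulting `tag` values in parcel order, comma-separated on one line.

parcel=N23: service='ground' → outer ELSE → gold
parcel=N26: service='express' → inner[ELSE] → pass
parcel=N31: service='ground' → outer ELSE → gold
parcel=N45: service='freight' → outer ELSE → gold
parcel=N64: service='economy' → outer ELSE → gold
parcel=N66: service='ground' → outer ELSE → gold
parcel=N70: service='economy' → outer ELSE → gold
parcel=N73: service='air' → inner[ELSE] → drop
parcel=N79: service='express' → inner[ELSE] → pass
parcel=N96: service='ground' → outer ELSE → gold

gold, pass, gold, gold, gold, gold, gold, drop, pass, gold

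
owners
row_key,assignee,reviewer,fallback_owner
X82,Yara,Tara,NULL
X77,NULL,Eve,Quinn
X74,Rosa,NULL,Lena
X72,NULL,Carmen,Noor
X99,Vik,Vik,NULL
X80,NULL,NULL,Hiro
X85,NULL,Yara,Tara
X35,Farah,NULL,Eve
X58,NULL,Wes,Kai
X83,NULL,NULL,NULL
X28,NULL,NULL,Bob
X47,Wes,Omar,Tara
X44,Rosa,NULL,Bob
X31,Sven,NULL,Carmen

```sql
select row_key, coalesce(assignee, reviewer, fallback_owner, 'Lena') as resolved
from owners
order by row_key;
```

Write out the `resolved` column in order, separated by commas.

row_key=X28: assignee=NULL, reviewer=NULL, fallback_owner=Bob → Bob
row_key=X31: assignee=Sven → Sven
row_key=X35: assignee=Farah → Farah
row_key=X44: assignee=Rosa → Rosa
row_key=X47: assignee=Wes → Wes
row_key=X58: assignee=NULL, reviewer=Wes → Wes
row_key=X72: assignee=NULL, reviewer=Carmen → Carmen
row_key=X74: assignee=Rosa → Rosa
row_key=X77: assignee=NULL, reviewer=Eve → Eve
row_key=X80: assignee=NULL, reviewer=NULL, fallback_owner=Hiro → Hiro
row_key=X82: assignee=Yara → Yara
row_key=X83: assignee=NULL, reviewer=NULL, fallback_owner=NULL, → literal Lena → Lena
row_key=X85: assignee=NULL, reviewer=Yara → Yara
row_key=X99: assignee=Vik → Vik

Bob, Sven, Farah, Rosa, Wes, Wes, Carmen, Rosa, Eve, Hiro, Yara, Lena, Yara, Vik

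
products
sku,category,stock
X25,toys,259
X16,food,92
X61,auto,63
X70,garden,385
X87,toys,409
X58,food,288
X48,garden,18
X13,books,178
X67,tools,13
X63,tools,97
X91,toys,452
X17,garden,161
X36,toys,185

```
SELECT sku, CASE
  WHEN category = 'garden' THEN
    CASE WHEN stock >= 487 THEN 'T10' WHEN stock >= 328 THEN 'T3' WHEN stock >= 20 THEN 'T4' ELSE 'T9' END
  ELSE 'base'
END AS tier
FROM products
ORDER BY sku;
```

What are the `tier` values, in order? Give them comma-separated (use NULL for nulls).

base, base, T4, base, base, T9, base, base, base, base, T3, base, base

sku=X13: category='books' → outer ELSE → base
sku=X16: category='food' → outer ELSE → base
sku=X17: category='garden' → inner[stock >= 20] → T4
sku=X25: category='toys' → outer ELSE → base
sku=X36: category='toys' → outer ELSE → base
sku=X48: category='garden' → inner[ELSE] → T9
sku=X58: category='food' → outer ELSE → base
sku=X61: category='auto' → outer ELSE → base
sku=X63: category='tools' → outer ELSE → base
sku=X67: category='tools' → outer ELSE → base
sku=X70: category='garden' → inner[stock >= 328] → T3
sku=X87: category='toys' → outer ELSE → base
sku=X91: category='toys' → outer ELSE → base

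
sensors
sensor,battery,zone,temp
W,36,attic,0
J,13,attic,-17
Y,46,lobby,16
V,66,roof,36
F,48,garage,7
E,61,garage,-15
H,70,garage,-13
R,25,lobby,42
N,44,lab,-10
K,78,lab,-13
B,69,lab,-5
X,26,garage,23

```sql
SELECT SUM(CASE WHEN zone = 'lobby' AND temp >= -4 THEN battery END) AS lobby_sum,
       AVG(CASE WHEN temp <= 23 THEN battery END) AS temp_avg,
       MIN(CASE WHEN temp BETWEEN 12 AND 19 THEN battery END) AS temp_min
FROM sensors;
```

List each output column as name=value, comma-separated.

[lobby_sum: zone = 'lobby' AND temp >= -4]
sensor=W: ✗
sensor=J: ✗
sensor=Y: ✓ → 46
sensor=V: ✗
sensor=F: ✗
sensor=E: ✗
sensor=H: ✗
sensor=R: ✓ → 25
sensor=N: ✗
sensor=K: ✗
sensor=B: ✗
sensor=X: ✗
lobby_sum = 46 + 25 = 71
—
[temp_avg: temp <= 23]
sensor=W: ✓ → 36
sensor=J: ✓ → 13
sensor=Y: ✓ → 46
sensor=V: ✗
sensor=F: ✓ → 48
sensor=E: ✓ → 61
sensor=H: ✓ → 70
sensor=R: ✗
sensor=N: ✓ → 44
sensor=K: ✓ → 78
sensor=B: ✓ → 69
sensor=X: ✓ → 26
temp_avg = (36 + 13 + 46 + 48 + 61 + 70 + 44 + 78 + 69 + 26) / 10 = 49.1
—
[temp_min: temp BETWEEN 12 AND 19]
sensor=W: ✗
sensor=J: ✗
sensor=Y: ✓ → 46
sensor=V: ✗
sensor=F: ✗
sensor=E: ✗
sensor=H: ✗
sensor=R: ✗
sensor=N: ✗
sensor=K: ✗
sensor=B: ✗
sensor=X: ✗
temp_min = MIN(46) = 46

lobby_sum=71, temp_avg=49.1, temp_min=46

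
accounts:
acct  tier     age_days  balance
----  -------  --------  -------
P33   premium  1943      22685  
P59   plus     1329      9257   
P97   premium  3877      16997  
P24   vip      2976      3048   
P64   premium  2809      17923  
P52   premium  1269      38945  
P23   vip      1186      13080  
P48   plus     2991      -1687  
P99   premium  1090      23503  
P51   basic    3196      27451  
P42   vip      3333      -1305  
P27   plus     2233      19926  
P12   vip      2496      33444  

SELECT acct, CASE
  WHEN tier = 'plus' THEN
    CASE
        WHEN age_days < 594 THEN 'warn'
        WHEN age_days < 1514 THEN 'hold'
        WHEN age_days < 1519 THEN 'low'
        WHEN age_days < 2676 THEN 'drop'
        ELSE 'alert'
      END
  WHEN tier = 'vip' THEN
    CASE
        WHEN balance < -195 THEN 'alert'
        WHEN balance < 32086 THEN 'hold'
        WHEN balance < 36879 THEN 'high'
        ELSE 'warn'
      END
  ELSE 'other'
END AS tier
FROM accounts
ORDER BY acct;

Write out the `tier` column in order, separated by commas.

acct=P12: tier='vip' → inner[balance < 36879] → high
acct=P23: tier='vip' → inner[balance < 32086] → hold
acct=P24: tier='vip' → inner[balance < 32086] → hold
acct=P27: tier='plus' → inner[age_days < 2676] → drop
acct=P33: tier='premium' → outer ELSE → other
acct=P42: tier='vip' → inner[balance < -195] → alert
acct=P48: tier='plus' → inner[ELSE] → alert
acct=P51: tier='basic' → outer ELSE → other
acct=P52: tier='premium' → outer ELSE → other
acct=P59: tier='plus' → inner[age_days < 1514] → hold
acct=P64: tier='premium' → outer ELSE → other
acct=P97: tier='premium' → outer ELSE → other
acct=P99: tier='premium' → outer ELSE → other

high, hold, hold, drop, other, alert, alert, other, other, hold, other, other, other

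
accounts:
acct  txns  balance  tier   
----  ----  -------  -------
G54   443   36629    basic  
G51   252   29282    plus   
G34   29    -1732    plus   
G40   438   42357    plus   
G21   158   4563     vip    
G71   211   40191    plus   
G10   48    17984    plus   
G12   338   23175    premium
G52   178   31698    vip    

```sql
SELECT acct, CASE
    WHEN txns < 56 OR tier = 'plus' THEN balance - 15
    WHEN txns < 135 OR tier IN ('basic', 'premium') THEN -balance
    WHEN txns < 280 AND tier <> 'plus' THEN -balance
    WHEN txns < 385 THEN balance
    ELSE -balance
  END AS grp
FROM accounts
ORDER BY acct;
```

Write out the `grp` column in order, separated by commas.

acct=G10: txns < 56 OR tier = 'plus' → 17969
acct=G12: txns < 135 OR tier IN ('basic', 'premium') → -23175
acct=G21: txns < 280 AND tier <> 'plus' → -4563
acct=G34: txns < 56 OR tier = 'plus' → -1747
acct=G40: txns < 56 OR tier = 'plus' → 42342
acct=G51: txns < 56 OR tier = 'plus' → 29267
acct=G52: txns < 280 AND tier <> 'plus' → -31698
acct=G54: txns < 135 OR tier IN ('basic', 'premium') → -36629
acct=G71: txns < 56 OR tier = 'plus' → 40176

17969, -23175, -4563, -1747, 42342, 29267, -31698, -36629, 40176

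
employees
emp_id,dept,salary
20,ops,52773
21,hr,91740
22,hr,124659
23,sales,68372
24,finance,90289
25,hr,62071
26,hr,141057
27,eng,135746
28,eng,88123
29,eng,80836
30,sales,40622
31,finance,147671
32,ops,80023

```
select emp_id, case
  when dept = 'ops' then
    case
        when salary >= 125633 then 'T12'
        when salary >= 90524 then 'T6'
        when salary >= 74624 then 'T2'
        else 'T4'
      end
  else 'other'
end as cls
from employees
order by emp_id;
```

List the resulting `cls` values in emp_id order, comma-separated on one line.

T4, other, other, other, other, other, other, other, other, other, other, other, T2

emp_id=20: dept='ops' → inner[ELSE] → T4
emp_id=21: dept='hr' → outer ELSE → other
emp_id=22: dept='hr' → outer ELSE → other
emp_id=23: dept='sales' → outer ELSE → other
emp_id=24: dept='finance' → outer ELSE → other
emp_id=25: dept='hr' → outer ELSE → other
emp_id=26: dept='hr' → outer ELSE → other
emp_id=27: dept='eng' → outer ELSE → other
emp_id=28: dept='eng' → outer ELSE → other
emp_id=29: dept='eng' → outer ELSE → other
emp_id=30: dept='sales' → outer ELSE → other
emp_id=31: dept='finance' → outer ELSE → other
emp_id=32: dept='ops' → inner[salary >= 74624] → T2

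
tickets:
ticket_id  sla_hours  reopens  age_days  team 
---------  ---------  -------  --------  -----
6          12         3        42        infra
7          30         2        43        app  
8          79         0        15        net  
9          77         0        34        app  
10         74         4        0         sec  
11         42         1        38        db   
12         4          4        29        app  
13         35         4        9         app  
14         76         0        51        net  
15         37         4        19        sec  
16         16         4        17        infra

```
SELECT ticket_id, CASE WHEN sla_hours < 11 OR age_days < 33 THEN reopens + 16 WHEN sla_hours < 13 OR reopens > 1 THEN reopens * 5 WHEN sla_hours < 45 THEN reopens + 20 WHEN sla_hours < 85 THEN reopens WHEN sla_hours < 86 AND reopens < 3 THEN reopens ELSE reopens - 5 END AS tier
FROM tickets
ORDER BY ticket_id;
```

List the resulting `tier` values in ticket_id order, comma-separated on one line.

ticket_id=6: sla_hours < 13 OR reopens > 1 → 15
ticket_id=7: sla_hours < 13 OR reopens > 1 → 10
ticket_id=8: sla_hours < 11 OR age_days < 33 → 16
ticket_id=9: sla_hours < 85 → 0
ticket_id=10: sla_hours < 11 OR age_days < 33 → 20
ticket_id=11: sla_hours < 45 → 21
ticket_id=12: sla_hours < 11 OR age_days < 33 → 20
ticket_id=13: sla_hours < 11 OR age_days < 33 → 20
ticket_id=14: sla_hours < 85 → 0
ticket_id=15: sla_hours < 11 OR age_days < 33 → 20
ticket_id=16: sla_hours < 11 OR age_days < 33 → 20

15, 10, 16, 0, 20, 21, 20, 20, 0, 20, 20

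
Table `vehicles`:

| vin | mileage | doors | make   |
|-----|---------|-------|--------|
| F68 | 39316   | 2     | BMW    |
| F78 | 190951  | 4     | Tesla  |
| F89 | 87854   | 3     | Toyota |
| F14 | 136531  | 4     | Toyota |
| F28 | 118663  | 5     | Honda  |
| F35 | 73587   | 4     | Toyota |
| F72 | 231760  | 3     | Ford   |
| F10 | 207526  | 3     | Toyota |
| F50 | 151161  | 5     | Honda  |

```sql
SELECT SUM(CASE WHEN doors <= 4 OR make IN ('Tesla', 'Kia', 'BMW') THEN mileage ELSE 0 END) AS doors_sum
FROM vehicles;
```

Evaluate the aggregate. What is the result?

967525

vin=F68: ✓ → 39316
vin=F78: ✓ → 190951
vin=F89: ✓ → 87854
vin=F14: ✓ → 136531
vin=F28: ✗
vin=F35: ✓ → 73587
vin=F72: ✓ → 231760
vin=F10: ✓ → 207526
vin=F50: ✗
doors_sum = 39316 + 190951 + 87854 + 136531 + 73587 + 231760 + 207526 = 967525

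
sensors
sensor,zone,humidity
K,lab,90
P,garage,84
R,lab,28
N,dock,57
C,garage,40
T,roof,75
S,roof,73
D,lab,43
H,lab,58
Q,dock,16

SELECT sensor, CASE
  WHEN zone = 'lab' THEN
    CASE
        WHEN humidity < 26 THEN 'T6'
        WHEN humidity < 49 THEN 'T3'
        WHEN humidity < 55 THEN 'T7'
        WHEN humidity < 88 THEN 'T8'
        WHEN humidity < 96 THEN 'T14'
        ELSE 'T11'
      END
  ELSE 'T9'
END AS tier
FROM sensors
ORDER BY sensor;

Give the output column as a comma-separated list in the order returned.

sensor=C: zone='garage' → outer ELSE → T9
sensor=D: zone='lab' → inner[humidity < 49] → T3
sensor=H: zone='lab' → inner[humidity < 88] → T8
sensor=K: zone='lab' → inner[humidity < 96] → T14
sensor=N: zone='dock' → outer ELSE → T9
sensor=P: zone='garage' → outer ELSE → T9
sensor=Q: zone='dock' → outer ELSE → T9
sensor=R: zone='lab' → inner[humidity < 49] → T3
sensor=S: zone='roof' → outer ELSE → T9
sensor=T: zone='roof' → outer ELSE → T9

T9, T3, T8, T14, T9, T9, T9, T3, T9, T9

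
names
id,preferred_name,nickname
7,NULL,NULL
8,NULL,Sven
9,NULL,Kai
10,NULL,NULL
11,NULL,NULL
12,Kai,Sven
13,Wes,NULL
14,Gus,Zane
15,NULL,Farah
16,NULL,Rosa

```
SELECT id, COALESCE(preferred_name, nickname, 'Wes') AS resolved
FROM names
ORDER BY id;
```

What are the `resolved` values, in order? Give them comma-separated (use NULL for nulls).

id=7: preferred_name=NULL, nickname=NULL, → literal Wes → Wes
id=8: preferred_name=NULL, nickname=Sven → Sven
id=9: preferred_name=NULL, nickname=Kai → Kai
id=10: preferred_name=NULL, nickname=NULL, → literal Wes → Wes
id=11: preferred_name=NULL, nickname=NULL, → literal Wes → Wes
id=12: preferred_name=Kai → Kai
id=13: preferred_name=Wes → Wes
id=14: preferred_name=Gus → Gus
id=15: preferred_name=NULL, nickname=Farah → Farah
id=16: preferred_name=NULL, nickname=Rosa → Rosa

Wes, Sven, Kai, Wes, Wes, Kai, Wes, Gus, Farah, Rosa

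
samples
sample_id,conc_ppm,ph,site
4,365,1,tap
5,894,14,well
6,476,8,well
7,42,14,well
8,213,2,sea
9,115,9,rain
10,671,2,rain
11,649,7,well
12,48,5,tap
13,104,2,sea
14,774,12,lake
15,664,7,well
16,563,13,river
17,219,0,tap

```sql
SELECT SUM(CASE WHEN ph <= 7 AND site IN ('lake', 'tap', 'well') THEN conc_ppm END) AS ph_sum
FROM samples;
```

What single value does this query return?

sample_id=4: ✓ → 365
sample_id=5: ✗
sample_id=6: ✗
sample_id=7: ✗
sample_id=8: ✗
sample_id=9: ✗
sample_id=10: ✗
sample_id=11: ✓ → 649
sample_id=12: ✓ → 48
sample_id=13: ✗
sample_id=14: ✗
sample_id=15: ✓ → 664
sample_id=16: ✗
sample_id=17: ✓ → 219
ph_sum = 365 + 649 + 48 + 664 + 219 = 1945

1945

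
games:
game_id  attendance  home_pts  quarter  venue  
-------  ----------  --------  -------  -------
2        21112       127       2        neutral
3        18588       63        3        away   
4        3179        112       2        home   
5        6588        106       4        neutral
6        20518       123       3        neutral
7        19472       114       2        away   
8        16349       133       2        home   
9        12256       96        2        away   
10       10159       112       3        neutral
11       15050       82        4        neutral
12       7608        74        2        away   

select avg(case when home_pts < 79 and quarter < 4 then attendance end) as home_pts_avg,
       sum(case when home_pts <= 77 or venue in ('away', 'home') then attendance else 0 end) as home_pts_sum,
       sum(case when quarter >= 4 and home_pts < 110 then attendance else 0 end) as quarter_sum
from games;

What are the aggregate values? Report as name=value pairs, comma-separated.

home_pts_avg=13098, home_pts_sum=77452, quarter_sum=21638

[home_pts_avg: home_pts < 79 and quarter < 4]
game_id=2: ✗
game_id=3: ✓ → 18588
game_id=4: ✗
game_id=5: ✗
game_id=6: ✗
game_id=7: ✗
game_id=8: ✗
game_id=9: ✗
game_id=10: ✗
game_id=11: ✗
game_id=12: ✓ → 7608
home_pts_avg = (18588 + 7608) / 2 = 13098
—
[home_pts_sum: home_pts <= 77 or venue in ('away', 'home')]
game_id=2: ✗
game_id=3: ✓ → 18588
game_id=4: ✓ → 3179
game_id=5: ✗
game_id=6: ✗
game_id=7: ✓ → 19472
game_id=8: ✓ → 16349
game_id=9: ✓ → 12256
game_id=10: ✗
game_id=11: ✗
game_id=12: ✓ → 7608
home_pts_sum = 18588 + 3179 + 19472 + 16349 + 12256 + 7608 = 77452
—
[quarter_sum: quarter >= 4 and home_pts < 110]
game_id=2: ✗
game_id=3: ✗
game_id=4: ✗
game_id=5: ✓ → 6588
game_id=6: ✗
game_id=7: ✗
game_id=8: ✗
game_id=9: ✗
game_id=10: ✗
game_id=11: ✓ → 15050
game_id=12: ✗
quarter_sum = 6588 + 15050 = 21638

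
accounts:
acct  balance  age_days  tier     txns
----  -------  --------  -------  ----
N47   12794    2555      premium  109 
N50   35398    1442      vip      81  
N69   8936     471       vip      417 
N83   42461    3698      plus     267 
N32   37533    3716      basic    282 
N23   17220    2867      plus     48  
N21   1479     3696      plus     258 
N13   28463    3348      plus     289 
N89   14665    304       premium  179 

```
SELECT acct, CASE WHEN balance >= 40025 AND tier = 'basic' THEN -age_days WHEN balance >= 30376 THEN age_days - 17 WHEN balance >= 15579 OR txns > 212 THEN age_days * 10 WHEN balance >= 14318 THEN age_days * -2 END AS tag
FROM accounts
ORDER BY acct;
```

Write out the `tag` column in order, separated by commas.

acct=N13: balance >= 15579 OR txns > 212 → 33480
acct=N21: balance >= 15579 OR txns > 212 → 36960
acct=N23: balance >= 15579 OR txns > 212 → 28670
acct=N32: balance >= 30376 → 3699
acct=N47: (no match → NULL) → NULL
acct=N50: balance >= 30376 → 1425
acct=N69: balance >= 15579 OR txns > 212 → 4710
acct=N83: balance >= 30376 → 3681
acct=N89: balance >= 14318 → -608

33480, 36960, 28670, 3699, NULL, 1425, 4710, 3681, -608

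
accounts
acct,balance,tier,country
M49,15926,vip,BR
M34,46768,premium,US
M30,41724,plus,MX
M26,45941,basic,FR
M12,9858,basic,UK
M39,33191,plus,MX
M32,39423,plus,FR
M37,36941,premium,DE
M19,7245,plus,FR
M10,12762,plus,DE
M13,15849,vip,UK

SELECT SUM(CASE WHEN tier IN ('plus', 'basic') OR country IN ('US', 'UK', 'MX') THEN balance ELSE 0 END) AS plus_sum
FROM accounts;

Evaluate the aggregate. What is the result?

acct=M49: ✗
acct=M34: ✓ → 46768
acct=M30: ✓ → 41724
acct=M26: ✓ → 45941
acct=M12: ✓ → 9858
acct=M39: ✓ → 33191
acct=M32: ✓ → 39423
acct=M37: ✗
acct=M19: ✓ → 7245
acct=M10: ✓ → 12762
acct=M13: ✓ → 15849
plus_sum = 46768 + 41724 + 45941 + 9858 + 33191 + 39423 + 7245 + 12762 + 15849 = 252761

252761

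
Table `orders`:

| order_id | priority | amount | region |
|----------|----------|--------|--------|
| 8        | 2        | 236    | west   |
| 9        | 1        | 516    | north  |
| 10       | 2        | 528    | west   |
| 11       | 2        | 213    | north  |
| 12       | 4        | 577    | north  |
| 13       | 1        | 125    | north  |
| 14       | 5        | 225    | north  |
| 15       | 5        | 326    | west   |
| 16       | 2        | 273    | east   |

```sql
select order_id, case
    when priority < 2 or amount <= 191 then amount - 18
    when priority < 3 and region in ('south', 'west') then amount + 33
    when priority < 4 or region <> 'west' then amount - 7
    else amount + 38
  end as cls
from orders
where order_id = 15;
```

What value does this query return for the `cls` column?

364

order_id = 15: priority=5, amount=326, region=west.
priority < 2 or amount <= 191 → false
priority < 3 and region in ('south', 'west') → false
priority < 4 or region <> 'west' → false
No prior WHEN matched → ELSE → 364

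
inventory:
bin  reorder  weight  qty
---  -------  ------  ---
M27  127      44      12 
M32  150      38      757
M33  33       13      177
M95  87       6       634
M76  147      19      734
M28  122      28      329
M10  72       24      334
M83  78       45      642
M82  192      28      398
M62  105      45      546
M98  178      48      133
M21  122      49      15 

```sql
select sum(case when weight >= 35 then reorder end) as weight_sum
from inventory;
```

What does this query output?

760

bin=M27: ✓ → 127
bin=M32: ✓ → 150
bin=M33: ✗
bin=M95: ✗
bin=M76: ✗
bin=M28: ✗
bin=M10: ✗
bin=M83: ✓ → 78
bin=M82: ✗
bin=M62: ✓ → 105
bin=M98: ✓ → 178
bin=M21: ✓ → 122
weight_sum = 127 + 150 + 78 + 105 + 178 + 122 = 760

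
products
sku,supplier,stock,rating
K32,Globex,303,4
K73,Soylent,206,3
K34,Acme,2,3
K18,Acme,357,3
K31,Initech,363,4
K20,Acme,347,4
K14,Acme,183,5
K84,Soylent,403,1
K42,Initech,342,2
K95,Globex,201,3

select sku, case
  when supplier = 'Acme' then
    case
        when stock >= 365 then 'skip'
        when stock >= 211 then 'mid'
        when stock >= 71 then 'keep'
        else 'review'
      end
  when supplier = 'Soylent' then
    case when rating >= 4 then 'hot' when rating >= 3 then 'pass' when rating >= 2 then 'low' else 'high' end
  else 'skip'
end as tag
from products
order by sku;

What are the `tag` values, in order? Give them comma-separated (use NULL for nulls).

keep, mid, mid, skip, skip, review, skip, pass, high, skip

sku=K14: supplier='Acme' → inner[stock >= 71] → keep
sku=K18: supplier='Acme' → inner[stock >= 211] → mid
sku=K20: supplier='Acme' → inner[stock >= 211] → mid
sku=K31: supplier='Initech' → outer ELSE → skip
sku=K32: supplier='Globex' → outer ELSE → skip
sku=K34: supplier='Acme' → inner[ELSE] → review
sku=K42: supplier='Initech' → outer ELSE → skip
sku=K73: supplier='Soylent' → inner[rating >= 3] → pass
sku=K84: supplier='Soylent' → inner[ELSE] → high
sku=K95: supplier='Globex' → outer ELSE → skip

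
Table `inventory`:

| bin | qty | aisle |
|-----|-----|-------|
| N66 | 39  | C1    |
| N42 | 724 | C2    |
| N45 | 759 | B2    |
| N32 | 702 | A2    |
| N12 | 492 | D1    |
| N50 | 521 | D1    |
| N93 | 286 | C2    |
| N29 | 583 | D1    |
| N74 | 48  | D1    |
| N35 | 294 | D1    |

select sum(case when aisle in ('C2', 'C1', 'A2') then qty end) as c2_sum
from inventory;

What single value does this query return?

bin=N66: ✓ → 39
bin=N42: ✓ → 724
bin=N45: ✗
bin=N32: ✓ → 702
bin=N12: ✗
bin=N50: ✗
bin=N93: ✓ → 286
bin=N29: ✗
bin=N74: ✗
bin=N35: ✗
c2_sum = 39 + 724 + 702 + 286 = 1751

1751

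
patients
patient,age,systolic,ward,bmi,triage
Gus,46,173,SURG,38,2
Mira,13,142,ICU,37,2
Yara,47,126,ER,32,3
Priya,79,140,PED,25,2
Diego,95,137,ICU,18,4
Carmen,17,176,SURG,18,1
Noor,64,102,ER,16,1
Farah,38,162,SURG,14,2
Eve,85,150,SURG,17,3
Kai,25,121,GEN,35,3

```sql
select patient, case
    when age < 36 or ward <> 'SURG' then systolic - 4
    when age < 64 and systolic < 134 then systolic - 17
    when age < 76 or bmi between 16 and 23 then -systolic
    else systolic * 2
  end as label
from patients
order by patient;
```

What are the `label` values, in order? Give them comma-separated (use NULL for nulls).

172, 133, -150, -162, -173, 117, 138, 98, 136, 122

patient=Carmen: age < 36 or ward <> 'SURG' → 172
patient=Diego: age < 36 or ward <> 'SURG' → 133
patient=Eve: age < 76 or bmi between 16 and 23 → -150
patient=Farah: age < 76 or bmi between 16 and 23 → -162
patient=Gus: age < 76 or bmi between 16 and 23 → -173
patient=Kai: age < 36 or ward <> 'SURG' → 117
patient=Mira: age < 36 or ward <> 'SURG' → 138
patient=Noor: age < 36 or ward <> 'SURG' → 98
patient=Priya: age < 36 or ward <> 'SURG' → 136
patient=Yara: age < 36 or ward <> 'SURG' → 122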